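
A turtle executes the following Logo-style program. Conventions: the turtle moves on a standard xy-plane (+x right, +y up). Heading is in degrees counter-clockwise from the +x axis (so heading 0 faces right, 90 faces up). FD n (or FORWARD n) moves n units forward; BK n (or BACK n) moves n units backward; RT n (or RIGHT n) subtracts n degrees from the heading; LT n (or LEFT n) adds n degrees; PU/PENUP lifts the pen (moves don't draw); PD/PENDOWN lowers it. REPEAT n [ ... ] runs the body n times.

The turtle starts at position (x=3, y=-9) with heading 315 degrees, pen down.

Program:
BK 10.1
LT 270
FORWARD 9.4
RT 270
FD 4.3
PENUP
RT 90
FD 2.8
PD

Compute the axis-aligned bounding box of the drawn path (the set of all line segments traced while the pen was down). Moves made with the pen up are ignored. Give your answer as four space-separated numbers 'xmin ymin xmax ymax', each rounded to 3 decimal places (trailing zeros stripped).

Executing turtle program step by step:
Start: pos=(3,-9), heading=315, pen down
BK 10.1: (3,-9) -> (-4.142,-1.858) [heading=315, draw]
LT 270: heading 315 -> 225
FD 9.4: (-4.142,-1.858) -> (-10.789,-8.505) [heading=225, draw]
RT 270: heading 225 -> 315
FD 4.3: (-10.789,-8.505) -> (-7.748,-11.546) [heading=315, draw]
PU: pen up
RT 90: heading 315 -> 225
FD 2.8: (-7.748,-11.546) -> (-9.728,-13.525) [heading=225, move]
PD: pen down
Final: pos=(-9.728,-13.525), heading=225, 3 segment(s) drawn

Segment endpoints: x in {-10.789, -7.748, -4.142, 3}, y in {-11.546, -9, -8.505, -1.858}
xmin=-10.789, ymin=-11.546, xmax=3, ymax=-1.858

Answer: -10.789 -11.546 3 -1.858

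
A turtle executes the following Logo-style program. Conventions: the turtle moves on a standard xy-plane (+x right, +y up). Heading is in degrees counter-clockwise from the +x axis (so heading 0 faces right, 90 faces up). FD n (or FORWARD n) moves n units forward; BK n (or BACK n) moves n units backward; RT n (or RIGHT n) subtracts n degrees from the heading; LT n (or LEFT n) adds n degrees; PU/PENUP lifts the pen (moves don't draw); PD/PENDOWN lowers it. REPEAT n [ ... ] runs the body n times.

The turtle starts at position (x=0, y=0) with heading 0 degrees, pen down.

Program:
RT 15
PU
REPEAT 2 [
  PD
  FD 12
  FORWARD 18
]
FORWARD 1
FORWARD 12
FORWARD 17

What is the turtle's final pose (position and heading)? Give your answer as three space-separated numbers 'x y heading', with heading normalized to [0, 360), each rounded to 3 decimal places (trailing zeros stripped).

Executing turtle program step by step:
Start: pos=(0,0), heading=0, pen down
RT 15: heading 0 -> 345
PU: pen up
REPEAT 2 [
  -- iteration 1/2 --
  PD: pen down
  FD 12: (0,0) -> (11.591,-3.106) [heading=345, draw]
  FD 18: (11.591,-3.106) -> (28.978,-7.765) [heading=345, draw]
  -- iteration 2/2 --
  PD: pen down
  FD 12: (28.978,-7.765) -> (40.569,-10.87) [heading=345, draw]
  FD 18: (40.569,-10.87) -> (57.956,-15.529) [heading=345, draw]
]
FD 1: (57.956,-15.529) -> (58.921,-15.788) [heading=345, draw]
FD 12: (58.921,-15.788) -> (70.513,-18.894) [heading=345, draw]
FD 17: (70.513,-18.894) -> (86.933,-23.294) [heading=345, draw]
Final: pos=(86.933,-23.294), heading=345, 7 segment(s) drawn

Answer: 86.933 -23.294 345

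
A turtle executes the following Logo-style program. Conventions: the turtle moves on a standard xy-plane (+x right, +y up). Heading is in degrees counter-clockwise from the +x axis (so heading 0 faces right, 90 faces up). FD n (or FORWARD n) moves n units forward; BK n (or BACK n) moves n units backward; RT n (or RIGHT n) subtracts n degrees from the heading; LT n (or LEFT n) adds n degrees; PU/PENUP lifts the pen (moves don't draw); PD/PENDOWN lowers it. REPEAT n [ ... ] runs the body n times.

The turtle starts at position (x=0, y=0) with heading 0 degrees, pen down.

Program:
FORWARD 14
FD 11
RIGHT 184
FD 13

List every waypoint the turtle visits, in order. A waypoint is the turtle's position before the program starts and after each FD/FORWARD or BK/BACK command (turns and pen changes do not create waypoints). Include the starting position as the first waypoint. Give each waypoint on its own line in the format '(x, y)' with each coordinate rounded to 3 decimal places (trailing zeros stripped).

Executing turtle program step by step:
Start: pos=(0,0), heading=0, pen down
FD 14: (0,0) -> (14,0) [heading=0, draw]
FD 11: (14,0) -> (25,0) [heading=0, draw]
RT 184: heading 0 -> 176
FD 13: (25,0) -> (12.032,0.907) [heading=176, draw]
Final: pos=(12.032,0.907), heading=176, 3 segment(s) drawn
Waypoints (4 total):
(0, 0)
(14, 0)
(25, 0)
(12.032, 0.907)

Answer: (0, 0)
(14, 0)
(25, 0)
(12.032, 0.907)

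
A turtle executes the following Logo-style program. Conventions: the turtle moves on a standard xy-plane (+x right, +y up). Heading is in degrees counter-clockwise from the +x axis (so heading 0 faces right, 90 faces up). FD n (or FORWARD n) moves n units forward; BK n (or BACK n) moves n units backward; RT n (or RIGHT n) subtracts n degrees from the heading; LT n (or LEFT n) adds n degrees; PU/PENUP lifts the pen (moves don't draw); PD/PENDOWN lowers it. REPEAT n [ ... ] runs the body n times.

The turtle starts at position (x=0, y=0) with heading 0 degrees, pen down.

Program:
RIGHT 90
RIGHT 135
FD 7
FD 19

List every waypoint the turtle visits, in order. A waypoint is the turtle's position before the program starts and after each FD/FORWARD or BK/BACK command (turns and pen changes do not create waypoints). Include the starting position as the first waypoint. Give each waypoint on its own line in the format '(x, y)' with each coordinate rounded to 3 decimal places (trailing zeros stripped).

Executing turtle program step by step:
Start: pos=(0,0), heading=0, pen down
RT 90: heading 0 -> 270
RT 135: heading 270 -> 135
FD 7: (0,0) -> (-4.95,4.95) [heading=135, draw]
FD 19: (-4.95,4.95) -> (-18.385,18.385) [heading=135, draw]
Final: pos=(-18.385,18.385), heading=135, 2 segment(s) drawn
Waypoints (3 total):
(0, 0)
(-4.95, 4.95)
(-18.385, 18.385)

Answer: (0, 0)
(-4.95, 4.95)
(-18.385, 18.385)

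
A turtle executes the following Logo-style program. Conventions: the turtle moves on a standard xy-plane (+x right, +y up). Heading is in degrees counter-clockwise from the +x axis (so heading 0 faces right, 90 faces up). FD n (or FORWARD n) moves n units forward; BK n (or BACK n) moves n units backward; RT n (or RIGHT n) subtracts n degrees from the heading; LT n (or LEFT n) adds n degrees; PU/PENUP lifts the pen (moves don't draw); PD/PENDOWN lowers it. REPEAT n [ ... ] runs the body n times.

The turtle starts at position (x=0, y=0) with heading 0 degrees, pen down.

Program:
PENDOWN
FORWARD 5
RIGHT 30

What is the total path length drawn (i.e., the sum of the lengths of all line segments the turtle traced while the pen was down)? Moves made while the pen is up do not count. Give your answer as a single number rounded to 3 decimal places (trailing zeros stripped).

Executing turtle program step by step:
Start: pos=(0,0), heading=0, pen down
PD: pen down
FD 5: (0,0) -> (5,0) [heading=0, draw]
RT 30: heading 0 -> 330
Final: pos=(5,0), heading=330, 1 segment(s) drawn

Segment lengths:
  seg 1: (0,0) -> (5,0), length = 5
Total = 5

Answer: 5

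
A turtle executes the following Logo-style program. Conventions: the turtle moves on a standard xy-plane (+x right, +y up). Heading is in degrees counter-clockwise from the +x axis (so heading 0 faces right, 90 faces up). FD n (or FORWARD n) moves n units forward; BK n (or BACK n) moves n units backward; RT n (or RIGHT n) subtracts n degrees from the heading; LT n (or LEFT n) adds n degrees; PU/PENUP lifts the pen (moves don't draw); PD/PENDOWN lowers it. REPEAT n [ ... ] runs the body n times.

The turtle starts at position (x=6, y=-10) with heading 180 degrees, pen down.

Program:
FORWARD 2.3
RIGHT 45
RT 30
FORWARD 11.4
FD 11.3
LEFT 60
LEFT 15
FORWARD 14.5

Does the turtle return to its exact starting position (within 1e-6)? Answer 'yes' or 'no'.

Answer: no

Derivation:
Executing turtle program step by step:
Start: pos=(6,-10), heading=180, pen down
FD 2.3: (6,-10) -> (3.7,-10) [heading=180, draw]
RT 45: heading 180 -> 135
RT 30: heading 135 -> 105
FD 11.4: (3.7,-10) -> (0.749,1.012) [heading=105, draw]
FD 11.3: (0.749,1.012) -> (-2.175,11.927) [heading=105, draw]
LT 60: heading 105 -> 165
LT 15: heading 165 -> 180
FD 14.5: (-2.175,11.927) -> (-16.675,11.927) [heading=180, draw]
Final: pos=(-16.675,11.927), heading=180, 4 segment(s) drawn

Start position: (6, -10)
Final position: (-16.675, 11.927)
Distance = 31.543; >= 1e-6 -> NOT closed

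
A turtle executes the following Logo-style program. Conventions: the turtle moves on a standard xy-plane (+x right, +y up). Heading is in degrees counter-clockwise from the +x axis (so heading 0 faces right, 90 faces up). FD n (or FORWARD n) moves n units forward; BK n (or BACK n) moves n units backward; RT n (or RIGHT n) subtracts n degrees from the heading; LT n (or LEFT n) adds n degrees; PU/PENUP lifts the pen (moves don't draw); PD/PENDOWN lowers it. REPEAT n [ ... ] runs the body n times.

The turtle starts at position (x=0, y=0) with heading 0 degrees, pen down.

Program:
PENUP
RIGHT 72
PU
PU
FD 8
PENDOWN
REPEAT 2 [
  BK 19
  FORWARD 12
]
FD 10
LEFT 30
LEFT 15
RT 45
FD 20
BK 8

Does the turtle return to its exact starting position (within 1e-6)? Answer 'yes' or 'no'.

Executing turtle program step by step:
Start: pos=(0,0), heading=0, pen down
PU: pen up
RT 72: heading 0 -> 288
PU: pen up
PU: pen up
FD 8: (0,0) -> (2.472,-7.608) [heading=288, move]
PD: pen down
REPEAT 2 [
  -- iteration 1/2 --
  BK 19: (2.472,-7.608) -> (-3.399,10.462) [heading=288, draw]
  FD 12: (-3.399,10.462) -> (0.309,-0.951) [heading=288, draw]
  -- iteration 2/2 --
  BK 19: (0.309,-0.951) -> (-5.562,17.119) [heading=288, draw]
  FD 12: (-5.562,17.119) -> (-1.854,5.706) [heading=288, draw]
]
FD 10: (-1.854,5.706) -> (1.236,-3.804) [heading=288, draw]
LT 30: heading 288 -> 318
LT 15: heading 318 -> 333
RT 45: heading 333 -> 288
FD 20: (1.236,-3.804) -> (7.416,-22.825) [heading=288, draw]
BK 8: (7.416,-22.825) -> (4.944,-15.217) [heading=288, draw]
Final: pos=(4.944,-15.217), heading=288, 7 segment(s) drawn

Start position: (0, 0)
Final position: (4.944, -15.217)
Distance = 16; >= 1e-6 -> NOT closed

Answer: no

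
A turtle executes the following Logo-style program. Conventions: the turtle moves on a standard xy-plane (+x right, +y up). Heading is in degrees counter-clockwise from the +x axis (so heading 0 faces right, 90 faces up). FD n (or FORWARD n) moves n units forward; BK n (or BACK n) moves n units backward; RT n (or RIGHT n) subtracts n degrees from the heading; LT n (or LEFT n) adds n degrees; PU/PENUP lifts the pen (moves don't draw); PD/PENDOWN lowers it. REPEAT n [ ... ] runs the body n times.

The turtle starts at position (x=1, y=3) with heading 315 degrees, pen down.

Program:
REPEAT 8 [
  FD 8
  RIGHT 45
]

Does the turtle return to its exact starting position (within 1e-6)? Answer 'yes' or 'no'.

Executing turtle program step by step:
Start: pos=(1,3), heading=315, pen down
REPEAT 8 [
  -- iteration 1/8 --
  FD 8: (1,3) -> (6.657,-2.657) [heading=315, draw]
  RT 45: heading 315 -> 270
  -- iteration 2/8 --
  FD 8: (6.657,-2.657) -> (6.657,-10.657) [heading=270, draw]
  RT 45: heading 270 -> 225
  -- iteration 3/8 --
  FD 8: (6.657,-10.657) -> (1,-16.314) [heading=225, draw]
  RT 45: heading 225 -> 180
  -- iteration 4/8 --
  FD 8: (1,-16.314) -> (-7,-16.314) [heading=180, draw]
  RT 45: heading 180 -> 135
  -- iteration 5/8 --
  FD 8: (-7,-16.314) -> (-12.657,-10.657) [heading=135, draw]
  RT 45: heading 135 -> 90
  -- iteration 6/8 --
  FD 8: (-12.657,-10.657) -> (-12.657,-2.657) [heading=90, draw]
  RT 45: heading 90 -> 45
  -- iteration 7/8 --
  FD 8: (-12.657,-2.657) -> (-7,3) [heading=45, draw]
  RT 45: heading 45 -> 0
  -- iteration 8/8 --
  FD 8: (-7,3) -> (1,3) [heading=0, draw]
  RT 45: heading 0 -> 315
]
Final: pos=(1,3), heading=315, 8 segment(s) drawn

Start position: (1, 3)
Final position: (1, 3)
Distance = 0; < 1e-6 -> CLOSED

Answer: yes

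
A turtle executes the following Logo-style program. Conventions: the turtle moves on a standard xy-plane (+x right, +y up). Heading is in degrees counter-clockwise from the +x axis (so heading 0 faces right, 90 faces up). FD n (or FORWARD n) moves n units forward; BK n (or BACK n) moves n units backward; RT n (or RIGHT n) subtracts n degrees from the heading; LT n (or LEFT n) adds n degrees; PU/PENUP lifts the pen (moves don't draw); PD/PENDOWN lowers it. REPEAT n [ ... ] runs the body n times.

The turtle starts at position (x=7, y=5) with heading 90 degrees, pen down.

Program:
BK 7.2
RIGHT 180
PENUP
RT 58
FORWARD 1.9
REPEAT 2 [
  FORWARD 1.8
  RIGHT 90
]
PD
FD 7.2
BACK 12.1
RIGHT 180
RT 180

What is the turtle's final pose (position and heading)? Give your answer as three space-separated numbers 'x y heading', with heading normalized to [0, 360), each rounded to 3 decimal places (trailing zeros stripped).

Answer: -1.247 -5.231 32

Derivation:
Executing turtle program step by step:
Start: pos=(7,5), heading=90, pen down
BK 7.2: (7,5) -> (7,-2.2) [heading=90, draw]
RT 180: heading 90 -> 270
PU: pen up
RT 58: heading 270 -> 212
FD 1.9: (7,-2.2) -> (5.389,-3.207) [heading=212, move]
REPEAT 2 [
  -- iteration 1/2 --
  FD 1.8: (5.389,-3.207) -> (3.862,-4.161) [heading=212, move]
  RT 90: heading 212 -> 122
  -- iteration 2/2 --
  FD 1.8: (3.862,-4.161) -> (2.908,-2.634) [heading=122, move]
  RT 90: heading 122 -> 32
]
PD: pen down
FD 7.2: (2.908,-2.634) -> (9.014,1.181) [heading=32, draw]
BK 12.1: (9.014,1.181) -> (-1.247,-5.231) [heading=32, draw]
RT 180: heading 32 -> 212
RT 180: heading 212 -> 32
Final: pos=(-1.247,-5.231), heading=32, 3 segment(s) drawn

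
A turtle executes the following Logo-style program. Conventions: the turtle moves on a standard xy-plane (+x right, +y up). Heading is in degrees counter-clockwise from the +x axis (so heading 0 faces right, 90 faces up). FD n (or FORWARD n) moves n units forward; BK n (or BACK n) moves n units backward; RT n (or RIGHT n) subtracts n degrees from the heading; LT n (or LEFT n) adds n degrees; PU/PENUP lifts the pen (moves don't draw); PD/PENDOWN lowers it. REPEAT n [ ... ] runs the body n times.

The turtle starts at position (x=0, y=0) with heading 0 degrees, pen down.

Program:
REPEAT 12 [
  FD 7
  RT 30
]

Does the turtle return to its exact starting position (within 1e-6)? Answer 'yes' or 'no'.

Answer: yes

Derivation:
Executing turtle program step by step:
Start: pos=(0,0), heading=0, pen down
REPEAT 12 [
  -- iteration 1/12 --
  FD 7: (0,0) -> (7,0) [heading=0, draw]
  RT 30: heading 0 -> 330
  -- iteration 2/12 --
  FD 7: (7,0) -> (13.062,-3.5) [heading=330, draw]
  RT 30: heading 330 -> 300
  -- iteration 3/12 --
  FD 7: (13.062,-3.5) -> (16.562,-9.562) [heading=300, draw]
  RT 30: heading 300 -> 270
  -- iteration 4/12 --
  FD 7: (16.562,-9.562) -> (16.562,-16.562) [heading=270, draw]
  RT 30: heading 270 -> 240
  -- iteration 5/12 --
  FD 7: (16.562,-16.562) -> (13.062,-22.624) [heading=240, draw]
  RT 30: heading 240 -> 210
  -- iteration 6/12 --
  FD 7: (13.062,-22.624) -> (7,-26.124) [heading=210, draw]
  RT 30: heading 210 -> 180
  -- iteration 7/12 --
  FD 7: (7,-26.124) -> (0,-26.124) [heading=180, draw]
  RT 30: heading 180 -> 150
  -- iteration 8/12 --
  FD 7: (0,-26.124) -> (-6.062,-22.624) [heading=150, draw]
  RT 30: heading 150 -> 120
  -- iteration 9/12 --
  FD 7: (-6.062,-22.624) -> (-9.562,-16.562) [heading=120, draw]
  RT 30: heading 120 -> 90
  -- iteration 10/12 --
  FD 7: (-9.562,-16.562) -> (-9.562,-9.562) [heading=90, draw]
  RT 30: heading 90 -> 60
  -- iteration 11/12 --
  FD 7: (-9.562,-9.562) -> (-6.062,-3.5) [heading=60, draw]
  RT 30: heading 60 -> 30
  -- iteration 12/12 --
  FD 7: (-6.062,-3.5) -> (0,0) [heading=30, draw]
  RT 30: heading 30 -> 0
]
Final: pos=(0,0), heading=0, 12 segment(s) drawn

Start position: (0, 0)
Final position: (0, 0)
Distance = 0; < 1e-6 -> CLOSED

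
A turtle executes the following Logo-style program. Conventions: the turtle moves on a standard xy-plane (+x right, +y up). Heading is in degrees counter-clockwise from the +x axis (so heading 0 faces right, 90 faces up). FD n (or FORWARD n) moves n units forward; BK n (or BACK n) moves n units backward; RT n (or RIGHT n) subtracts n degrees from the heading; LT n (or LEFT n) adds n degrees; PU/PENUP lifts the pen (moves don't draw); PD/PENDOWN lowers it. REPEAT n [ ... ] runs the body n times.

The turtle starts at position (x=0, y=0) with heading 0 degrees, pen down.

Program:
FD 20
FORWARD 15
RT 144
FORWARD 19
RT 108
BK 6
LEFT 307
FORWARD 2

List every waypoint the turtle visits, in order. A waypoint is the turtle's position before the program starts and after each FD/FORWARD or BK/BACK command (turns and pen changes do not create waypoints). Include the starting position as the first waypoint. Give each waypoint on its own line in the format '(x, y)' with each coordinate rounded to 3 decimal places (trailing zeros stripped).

Answer: (0, 0)
(20, 0)
(35, 0)
(19.629, -11.168)
(21.483, -16.874)
(22.63, -15.236)

Derivation:
Executing turtle program step by step:
Start: pos=(0,0), heading=0, pen down
FD 20: (0,0) -> (20,0) [heading=0, draw]
FD 15: (20,0) -> (35,0) [heading=0, draw]
RT 144: heading 0 -> 216
FD 19: (35,0) -> (19.629,-11.168) [heading=216, draw]
RT 108: heading 216 -> 108
BK 6: (19.629,-11.168) -> (21.483,-16.874) [heading=108, draw]
LT 307: heading 108 -> 55
FD 2: (21.483,-16.874) -> (22.63,-15.236) [heading=55, draw]
Final: pos=(22.63,-15.236), heading=55, 5 segment(s) drawn
Waypoints (6 total):
(0, 0)
(20, 0)
(35, 0)
(19.629, -11.168)
(21.483, -16.874)
(22.63, -15.236)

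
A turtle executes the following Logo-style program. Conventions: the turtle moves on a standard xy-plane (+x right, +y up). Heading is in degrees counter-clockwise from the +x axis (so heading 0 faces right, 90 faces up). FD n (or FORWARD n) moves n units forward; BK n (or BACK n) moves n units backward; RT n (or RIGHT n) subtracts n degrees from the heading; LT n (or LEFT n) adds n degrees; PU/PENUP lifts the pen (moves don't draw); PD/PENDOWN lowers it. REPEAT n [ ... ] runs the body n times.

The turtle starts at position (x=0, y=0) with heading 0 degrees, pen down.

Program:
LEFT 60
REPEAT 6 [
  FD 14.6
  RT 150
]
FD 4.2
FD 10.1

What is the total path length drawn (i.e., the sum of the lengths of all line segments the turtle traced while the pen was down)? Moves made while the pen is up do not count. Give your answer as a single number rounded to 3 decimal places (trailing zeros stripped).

Answer: 101.9

Derivation:
Executing turtle program step by step:
Start: pos=(0,0), heading=0, pen down
LT 60: heading 0 -> 60
REPEAT 6 [
  -- iteration 1/6 --
  FD 14.6: (0,0) -> (7.3,12.644) [heading=60, draw]
  RT 150: heading 60 -> 270
  -- iteration 2/6 --
  FD 14.6: (7.3,12.644) -> (7.3,-1.956) [heading=270, draw]
  RT 150: heading 270 -> 120
  -- iteration 3/6 --
  FD 14.6: (7.3,-1.956) -> (0,10.688) [heading=120, draw]
  RT 150: heading 120 -> 330
  -- iteration 4/6 --
  FD 14.6: (0,10.688) -> (12.644,3.388) [heading=330, draw]
  RT 150: heading 330 -> 180
  -- iteration 5/6 --
  FD 14.6: (12.644,3.388) -> (-1.956,3.388) [heading=180, draw]
  RT 150: heading 180 -> 30
  -- iteration 6/6 --
  FD 14.6: (-1.956,3.388) -> (10.688,10.688) [heading=30, draw]
  RT 150: heading 30 -> 240
]
FD 4.2: (10.688,10.688) -> (8.588,7.051) [heading=240, draw]
FD 10.1: (8.588,7.051) -> (3.538,-1.696) [heading=240, draw]
Final: pos=(3.538,-1.696), heading=240, 8 segment(s) drawn

Segment lengths:
  seg 1: (0,0) -> (7.3,12.644), length = 14.6
  seg 2: (7.3,12.644) -> (7.3,-1.956), length = 14.6
  seg 3: (7.3,-1.956) -> (0,10.688), length = 14.6
  seg 4: (0,10.688) -> (12.644,3.388), length = 14.6
  seg 5: (12.644,3.388) -> (-1.956,3.388), length = 14.6
  seg 6: (-1.956,3.388) -> (10.688,10.688), length = 14.6
  seg 7: (10.688,10.688) -> (8.588,7.051), length = 4.2
  seg 8: (8.588,7.051) -> (3.538,-1.696), length = 10.1
Total = 101.9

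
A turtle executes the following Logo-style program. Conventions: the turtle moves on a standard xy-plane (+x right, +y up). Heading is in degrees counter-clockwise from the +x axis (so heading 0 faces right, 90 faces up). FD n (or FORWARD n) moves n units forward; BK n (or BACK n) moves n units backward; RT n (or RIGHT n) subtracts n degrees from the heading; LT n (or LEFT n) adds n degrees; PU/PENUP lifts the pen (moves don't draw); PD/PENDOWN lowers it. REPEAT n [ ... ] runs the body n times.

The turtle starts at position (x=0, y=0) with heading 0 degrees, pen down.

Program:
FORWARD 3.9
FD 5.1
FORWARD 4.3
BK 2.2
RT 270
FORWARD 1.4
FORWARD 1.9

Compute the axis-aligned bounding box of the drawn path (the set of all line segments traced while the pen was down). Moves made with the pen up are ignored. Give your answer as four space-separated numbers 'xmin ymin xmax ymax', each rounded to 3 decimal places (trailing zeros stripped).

Executing turtle program step by step:
Start: pos=(0,0), heading=0, pen down
FD 3.9: (0,0) -> (3.9,0) [heading=0, draw]
FD 5.1: (3.9,0) -> (9,0) [heading=0, draw]
FD 4.3: (9,0) -> (13.3,0) [heading=0, draw]
BK 2.2: (13.3,0) -> (11.1,0) [heading=0, draw]
RT 270: heading 0 -> 90
FD 1.4: (11.1,0) -> (11.1,1.4) [heading=90, draw]
FD 1.9: (11.1,1.4) -> (11.1,3.3) [heading=90, draw]
Final: pos=(11.1,3.3), heading=90, 6 segment(s) drawn

Segment endpoints: x in {0, 3.9, 9, 11.1, 13.3}, y in {0, 1.4, 3.3}
xmin=0, ymin=0, xmax=13.3, ymax=3.3

Answer: 0 0 13.3 3.3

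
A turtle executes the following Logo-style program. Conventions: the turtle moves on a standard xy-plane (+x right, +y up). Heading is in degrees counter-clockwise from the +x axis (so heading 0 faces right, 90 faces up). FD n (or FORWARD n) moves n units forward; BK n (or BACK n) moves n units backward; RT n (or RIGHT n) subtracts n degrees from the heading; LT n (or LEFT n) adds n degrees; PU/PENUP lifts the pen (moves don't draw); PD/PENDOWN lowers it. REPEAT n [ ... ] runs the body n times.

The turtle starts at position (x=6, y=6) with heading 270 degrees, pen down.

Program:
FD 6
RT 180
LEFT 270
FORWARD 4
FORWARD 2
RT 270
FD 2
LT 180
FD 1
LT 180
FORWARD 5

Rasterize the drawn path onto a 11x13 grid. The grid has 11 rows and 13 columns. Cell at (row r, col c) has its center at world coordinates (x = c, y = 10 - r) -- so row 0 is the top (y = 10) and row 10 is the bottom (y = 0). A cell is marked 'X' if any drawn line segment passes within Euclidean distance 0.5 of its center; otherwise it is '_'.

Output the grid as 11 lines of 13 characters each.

Answer: _____________
_____________
_____________
_____________
______X_____X
______X_____X
______X_____X
______X_____X
______X_____X
______X_____X
______XXXXXXX

Derivation:
Segment 0: (6,6) -> (6,0)
Segment 1: (6,0) -> (10,-0)
Segment 2: (10,-0) -> (12,-0)
Segment 3: (12,-0) -> (12,2)
Segment 4: (12,2) -> (12,1)
Segment 5: (12,1) -> (12,6)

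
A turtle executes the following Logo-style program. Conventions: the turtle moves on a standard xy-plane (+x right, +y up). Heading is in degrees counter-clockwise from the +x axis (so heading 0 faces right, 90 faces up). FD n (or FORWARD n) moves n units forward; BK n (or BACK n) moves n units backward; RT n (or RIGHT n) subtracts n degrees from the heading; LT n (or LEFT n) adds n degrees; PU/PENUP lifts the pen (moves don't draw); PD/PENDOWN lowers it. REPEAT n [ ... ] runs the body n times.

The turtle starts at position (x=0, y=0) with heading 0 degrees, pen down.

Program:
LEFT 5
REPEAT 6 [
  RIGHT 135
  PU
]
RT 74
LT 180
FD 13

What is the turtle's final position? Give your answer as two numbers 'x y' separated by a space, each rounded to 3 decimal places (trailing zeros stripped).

Answer: 12.137 4.659

Derivation:
Executing turtle program step by step:
Start: pos=(0,0), heading=0, pen down
LT 5: heading 0 -> 5
REPEAT 6 [
  -- iteration 1/6 --
  RT 135: heading 5 -> 230
  PU: pen up
  -- iteration 2/6 --
  RT 135: heading 230 -> 95
  PU: pen up
  -- iteration 3/6 --
  RT 135: heading 95 -> 320
  PU: pen up
  -- iteration 4/6 --
  RT 135: heading 320 -> 185
  PU: pen up
  -- iteration 5/6 --
  RT 135: heading 185 -> 50
  PU: pen up
  -- iteration 6/6 --
  RT 135: heading 50 -> 275
  PU: pen up
]
RT 74: heading 275 -> 201
LT 180: heading 201 -> 21
FD 13: (0,0) -> (12.137,4.659) [heading=21, move]
Final: pos=(12.137,4.659), heading=21, 0 segment(s) drawn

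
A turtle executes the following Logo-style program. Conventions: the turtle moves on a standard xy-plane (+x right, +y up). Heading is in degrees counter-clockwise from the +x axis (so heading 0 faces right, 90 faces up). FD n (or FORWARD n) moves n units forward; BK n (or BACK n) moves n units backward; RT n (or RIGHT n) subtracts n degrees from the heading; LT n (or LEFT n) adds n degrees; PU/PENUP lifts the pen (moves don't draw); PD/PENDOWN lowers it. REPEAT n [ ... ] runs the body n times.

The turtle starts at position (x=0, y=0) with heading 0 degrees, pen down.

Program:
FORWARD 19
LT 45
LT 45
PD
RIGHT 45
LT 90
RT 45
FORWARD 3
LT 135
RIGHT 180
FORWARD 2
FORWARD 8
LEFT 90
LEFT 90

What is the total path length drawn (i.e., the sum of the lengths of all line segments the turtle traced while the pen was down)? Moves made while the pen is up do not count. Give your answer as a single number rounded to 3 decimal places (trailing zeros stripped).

Answer: 32

Derivation:
Executing turtle program step by step:
Start: pos=(0,0), heading=0, pen down
FD 19: (0,0) -> (19,0) [heading=0, draw]
LT 45: heading 0 -> 45
LT 45: heading 45 -> 90
PD: pen down
RT 45: heading 90 -> 45
LT 90: heading 45 -> 135
RT 45: heading 135 -> 90
FD 3: (19,0) -> (19,3) [heading=90, draw]
LT 135: heading 90 -> 225
RT 180: heading 225 -> 45
FD 2: (19,3) -> (20.414,4.414) [heading=45, draw]
FD 8: (20.414,4.414) -> (26.071,10.071) [heading=45, draw]
LT 90: heading 45 -> 135
LT 90: heading 135 -> 225
Final: pos=(26.071,10.071), heading=225, 4 segment(s) drawn

Segment lengths:
  seg 1: (0,0) -> (19,0), length = 19
  seg 2: (19,0) -> (19,3), length = 3
  seg 3: (19,3) -> (20.414,4.414), length = 2
  seg 4: (20.414,4.414) -> (26.071,10.071), length = 8
Total = 32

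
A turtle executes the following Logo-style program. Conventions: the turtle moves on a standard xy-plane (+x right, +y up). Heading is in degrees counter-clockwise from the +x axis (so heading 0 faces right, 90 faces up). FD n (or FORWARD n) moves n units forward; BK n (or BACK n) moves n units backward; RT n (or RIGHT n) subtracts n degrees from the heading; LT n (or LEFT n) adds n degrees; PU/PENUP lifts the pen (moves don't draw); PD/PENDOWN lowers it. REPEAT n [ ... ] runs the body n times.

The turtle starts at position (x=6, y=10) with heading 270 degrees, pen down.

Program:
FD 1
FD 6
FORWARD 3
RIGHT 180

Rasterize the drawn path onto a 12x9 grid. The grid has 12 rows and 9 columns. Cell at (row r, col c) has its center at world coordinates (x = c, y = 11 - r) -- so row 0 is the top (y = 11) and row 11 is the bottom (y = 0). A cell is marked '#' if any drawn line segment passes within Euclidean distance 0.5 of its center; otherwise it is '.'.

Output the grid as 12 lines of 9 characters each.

Answer: .........
......#..
......#..
......#..
......#..
......#..
......#..
......#..
......#..
......#..
......#..
......#..

Derivation:
Segment 0: (6,10) -> (6,9)
Segment 1: (6,9) -> (6,3)
Segment 2: (6,3) -> (6,0)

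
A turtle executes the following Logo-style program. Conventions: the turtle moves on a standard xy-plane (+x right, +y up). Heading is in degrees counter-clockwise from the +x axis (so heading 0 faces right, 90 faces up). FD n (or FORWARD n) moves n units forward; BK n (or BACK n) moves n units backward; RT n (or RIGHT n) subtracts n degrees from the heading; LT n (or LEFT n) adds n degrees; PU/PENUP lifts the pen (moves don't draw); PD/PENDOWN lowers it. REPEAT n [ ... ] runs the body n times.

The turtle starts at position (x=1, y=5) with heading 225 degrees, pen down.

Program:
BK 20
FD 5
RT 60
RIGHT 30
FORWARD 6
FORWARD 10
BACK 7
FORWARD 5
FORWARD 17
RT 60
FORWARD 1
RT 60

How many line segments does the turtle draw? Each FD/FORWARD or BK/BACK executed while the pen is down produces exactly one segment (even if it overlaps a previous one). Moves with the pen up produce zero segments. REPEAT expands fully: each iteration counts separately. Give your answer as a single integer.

Answer: 8

Derivation:
Executing turtle program step by step:
Start: pos=(1,5), heading=225, pen down
BK 20: (1,5) -> (15.142,19.142) [heading=225, draw]
FD 5: (15.142,19.142) -> (11.607,15.607) [heading=225, draw]
RT 60: heading 225 -> 165
RT 30: heading 165 -> 135
FD 6: (11.607,15.607) -> (7.364,19.849) [heading=135, draw]
FD 10: (7.364,19.849) -> (0.293,26.92) [heading=135, draw]
BK 7: (0.293,26.92) -> (5.243,21.971) [heading=135, draw]
FD 5: (5.243,21.971) -> (1.707,25.506) [heading=135, draw]
FD 17: (1.707,25.506) -> (-10.314,37.527) [heading=135, draw]
RT 60: heading 135 -> 75
FD 1: (-10.314,37.527) -> (-10.055,38.493) [heading=75, draw]
RT 60: heading 75 -> 15
Final: pos=(-10.055,38.493), heading=15, 8 segment(s) drawn
Segments drawn: 8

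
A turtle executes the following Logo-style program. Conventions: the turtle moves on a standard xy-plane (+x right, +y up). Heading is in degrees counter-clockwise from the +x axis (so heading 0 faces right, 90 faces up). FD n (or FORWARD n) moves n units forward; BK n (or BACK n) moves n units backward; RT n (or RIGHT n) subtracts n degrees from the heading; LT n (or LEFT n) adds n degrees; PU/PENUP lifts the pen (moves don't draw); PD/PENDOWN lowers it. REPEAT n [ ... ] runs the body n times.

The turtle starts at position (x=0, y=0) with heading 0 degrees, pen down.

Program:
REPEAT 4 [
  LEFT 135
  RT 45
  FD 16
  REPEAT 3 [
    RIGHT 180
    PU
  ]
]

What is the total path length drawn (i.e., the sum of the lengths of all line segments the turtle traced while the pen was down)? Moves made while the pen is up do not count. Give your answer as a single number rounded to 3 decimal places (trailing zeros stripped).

Answer: 16

Derivation:
Executing turtle program step by step:
Start: pos=(0,0), heading=0, pen down
REPEAT 4 [
  -- iteration 1/4 --
  LT 135: heading 0 -> 135
  RT 45: heading 135 -> 90
  FD 16: (0,0) -> (0,16) [heading=90, draw]
  REPEAT 3 [
    -- iteration 1/3 --
    RT 180: heading 90 -> 270
    PU: pen up
    -- iteration 2/3 --
    RT 180: heading 270 -> 90
    PU: pen up
    -- iteration 3/3 --
    RT 180: heading 90 -> 270
    PU: pen up
  ]
  -- iteration 2/4 --
  LT 135: heading 270 -> 45
  RT 45: heading 45 -> 0
  FD 16: (0,16) -> (16,16) [heading=0, move]
  REPEAT 3 [
    -- iteration 1/3 --
    RT 180: heading 0 -> 180
    PU: pen up
    -- iteration 2/3 --
    RT 180: heading 180 -> 0
    PU: pen up
    -- iteration 3/3 --
    RT 180: heading 0 -> 180
    PU: pen up
  ]
  -- iteration 3/4 --
  LT 135: heading 180 -> 315
  RT 45: heading 315 -> 270
  FD 16: (16,16) -> (16,0) [heading=270, move]
  REPEAT 3 [
    -- iteration 1/3 --
    RT 180: heading 270 -> 90
    PU: pen up
    -- iteration 2/3 --
    RT 180: heading 90 -> 270
    PU: pen up
    -- iteration 3/3 --
    RT 180: heading 270 -> 90
    PU: pen up
  ]
  -- iteration 4/4 --
  LT 135: heading 90 -> 225
  RT 45: heading 225 -> 180
  FD 16: (16,0) -> (0,0) [heading=180, move]
  REPEAT 3 [
    -- iteration 1/3 --
    RT 180: heading 180 -> 0
    PU: pen up
    -- iteration 2/3 --
    RT 180: heading 0 -> 180
    PU: pen up
    -- iteration 3/3 --
    RT 180: heading 180 -> 0
    PU: pen up
  ]
]
Final: pos=(0,0), heading=0, 1 segment(s) drawn

Segment lengths:
  seg 1: (0,0) -> (0,16), length = 16
Total = 16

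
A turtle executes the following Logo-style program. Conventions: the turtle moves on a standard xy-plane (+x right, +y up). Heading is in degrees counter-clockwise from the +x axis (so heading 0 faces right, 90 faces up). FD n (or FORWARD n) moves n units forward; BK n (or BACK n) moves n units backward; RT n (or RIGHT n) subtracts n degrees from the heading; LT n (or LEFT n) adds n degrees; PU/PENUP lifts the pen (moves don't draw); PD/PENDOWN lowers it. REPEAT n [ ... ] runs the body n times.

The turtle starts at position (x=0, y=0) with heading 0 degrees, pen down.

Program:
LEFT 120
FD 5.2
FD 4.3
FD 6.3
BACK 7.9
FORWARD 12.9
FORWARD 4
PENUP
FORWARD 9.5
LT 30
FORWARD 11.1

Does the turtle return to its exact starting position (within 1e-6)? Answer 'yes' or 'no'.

Executing turtle program step by step:
Start: pos=(0,0), heading=0, pen down
LT 120: heading 0 -> 120
FD 5.2: (0,0) -> (-2.6,4.503) [heading=120, draw]
FD 4.3: (-2.6,4.503) -> (-4.75,8.227) [heading=120, draw]
FD 6.3: (-4.75,8.227) -> (-7.9,13.683) [heading=120, draw]
BK 7.9: (-7.9,13.683) -> (-3.95,6.842) [heading=120, draw]
FD 12.9: (-3.95,6.842) -> (-10.4,18.013) [heading=120, draw]
FD 4: (-10.4,18.013) -> (-12.4,21.477) [heading=120, draw]
PU: pen up
FD 9.5: (-12.4,21.477) -> (-17.15,29.705) [heading=120, move]
LT 30: heading 120 -> 150
FD 11.1: (-17.15,29.705) -> (-26.763,35.255) [heading=150, move]
Final: pos=(-26.763,35.255), heading=150, 6 segment(s) drawn

Start position: (0, 0)
Final position: (-26.763, 35.255)
Distance = 44.262; >= 1e-6 -> NOT closed

Answer: no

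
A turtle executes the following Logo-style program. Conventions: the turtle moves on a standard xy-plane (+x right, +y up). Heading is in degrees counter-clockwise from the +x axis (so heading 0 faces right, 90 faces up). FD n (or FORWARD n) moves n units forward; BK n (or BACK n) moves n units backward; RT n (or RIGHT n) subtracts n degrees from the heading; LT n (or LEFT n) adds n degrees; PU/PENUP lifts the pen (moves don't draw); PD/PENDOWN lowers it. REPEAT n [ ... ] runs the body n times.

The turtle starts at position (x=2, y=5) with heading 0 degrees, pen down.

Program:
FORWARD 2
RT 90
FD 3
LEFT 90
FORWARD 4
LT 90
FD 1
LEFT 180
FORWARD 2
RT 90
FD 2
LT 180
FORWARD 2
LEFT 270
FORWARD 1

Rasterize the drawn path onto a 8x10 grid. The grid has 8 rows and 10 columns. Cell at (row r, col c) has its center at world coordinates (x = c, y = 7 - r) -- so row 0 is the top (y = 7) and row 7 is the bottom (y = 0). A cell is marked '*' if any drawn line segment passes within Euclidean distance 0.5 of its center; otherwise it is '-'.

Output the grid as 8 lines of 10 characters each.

Answer: ----------
----------
--***-----
----*-----
----*---*-
----*****-
------***-
--------*-

Derivation:
Segment 0: (2,5) -> (4,5)
Segment 1: (4,5) -> (4,2)
Segment 2: (4,2) -> (8,2)
Segment 3: (8,2) -> (8,3)
Segment 4: (8,3) -> (8,1)
Segment 5: (8,1) -> (6,1)
Segment 6: (6,1) -> (8,1)
Segment 7: (8,1) -> (8,-0)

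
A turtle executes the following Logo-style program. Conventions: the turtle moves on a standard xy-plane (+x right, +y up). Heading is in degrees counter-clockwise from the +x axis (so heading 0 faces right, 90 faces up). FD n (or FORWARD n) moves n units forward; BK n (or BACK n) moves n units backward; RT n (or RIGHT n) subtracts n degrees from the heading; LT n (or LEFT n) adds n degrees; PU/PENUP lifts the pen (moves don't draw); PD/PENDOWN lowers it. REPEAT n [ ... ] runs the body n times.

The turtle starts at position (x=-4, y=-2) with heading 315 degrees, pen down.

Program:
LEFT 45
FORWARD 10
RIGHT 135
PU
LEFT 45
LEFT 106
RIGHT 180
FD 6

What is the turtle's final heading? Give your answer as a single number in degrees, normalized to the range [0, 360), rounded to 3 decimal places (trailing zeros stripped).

Answer: 196

Derivation:
Executing turtle program step by step:
Start: pos=(-4,-2), heading=315, pen down
LT 45: heading 315 -> 0
FD 10: (-4,-2) -> (6,-2) [heading=0, draw]
RT 135: heading 0 -> 225
PU: pen up
LT 45: heading 225 -> 270
LT 106: heading 270 -> 16
RT 180: heading 16 -> 196
FD 6: (6,-2) -> (0.232,-3.654) [heading=196, move]
Final: pos=(0.232,-3.654), heading=196, 1 segment(s) drawn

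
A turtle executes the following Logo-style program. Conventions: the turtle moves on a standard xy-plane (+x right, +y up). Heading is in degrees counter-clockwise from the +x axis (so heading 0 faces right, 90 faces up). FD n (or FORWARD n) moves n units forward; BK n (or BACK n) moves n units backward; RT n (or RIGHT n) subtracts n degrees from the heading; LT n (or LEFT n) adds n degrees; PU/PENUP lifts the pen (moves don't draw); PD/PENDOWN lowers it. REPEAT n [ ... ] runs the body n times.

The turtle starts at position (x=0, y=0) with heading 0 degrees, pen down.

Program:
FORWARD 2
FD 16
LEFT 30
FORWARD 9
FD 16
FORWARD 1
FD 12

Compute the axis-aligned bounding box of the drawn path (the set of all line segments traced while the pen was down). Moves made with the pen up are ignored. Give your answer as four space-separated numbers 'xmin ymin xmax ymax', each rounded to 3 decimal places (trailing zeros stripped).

Answer: 0 0 50.909 19

Derivation:
Executing turtle program step by step:
Start: pos=(0,0), heading=0, pen down
FD 2: (0,0) -> (2,0) [heading=0, draw]
FD 16: (2,0) -> (18,0) [heading=0, draw]
LT 30: heading 0 -> 30
FD 9: (18,0) -> (25.794,4.5) [heading=30, draw]
FD 16: (25.794,4.5) -> (39.651,12.5) [heading=30, draw]
FD 1: (39.651,12.5) -> (40.517,13) [heading=30, draw]
FD 12: (40.517,13) -> (50.909,19) [heading=30, draw]
Final: pos=(50.909,19), heading=30, 6 segment(s) drawn

Segment endpoints: x in {0, 2, 18, 25.794, 39.651, 40.517, 50.909}, y in {0, 4.5, 12.5, 13, 19}
xmin=0, ymin=0, xmax=50.909, ymax=19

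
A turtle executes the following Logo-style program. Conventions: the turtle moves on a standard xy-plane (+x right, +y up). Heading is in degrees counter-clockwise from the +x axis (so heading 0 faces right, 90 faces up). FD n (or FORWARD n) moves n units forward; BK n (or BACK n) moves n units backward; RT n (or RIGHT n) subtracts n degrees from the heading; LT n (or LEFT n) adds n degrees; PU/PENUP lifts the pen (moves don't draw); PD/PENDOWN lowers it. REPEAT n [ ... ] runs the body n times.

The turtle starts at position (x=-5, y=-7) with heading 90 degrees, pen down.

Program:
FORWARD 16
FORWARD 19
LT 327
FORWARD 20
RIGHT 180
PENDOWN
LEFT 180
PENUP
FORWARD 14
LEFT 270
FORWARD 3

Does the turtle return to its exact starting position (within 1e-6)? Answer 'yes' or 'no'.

Executing turtle program step by step:
Start: pos=(-5,-7), heading=90, pen down
FD 16: (-5,-7) -> (-5,9) [heading=90, draw]
FD 19: (-5,9) -> (-5,28) [heading=90, draw]
LT 327: heading 90 -> 57
FD 20: (-5,28) -> (5.893,44.773) [heading=57, draw]
RT 180: heading 57 -> 237
PD: pen down
LT 180: heading 237 -> 57
PU: pen up
FD 14: (5.893,44.773) -> (13.518,56.515) [heading=57, move]
LT 270: heading 57 -> 327
FD 3: (13.518,56.515) -> (16.034,54.881) [heading=327, move]
Final: pos=(16.034,54.881), heading=327, 3 segment(s) drawn

Start position: (-5, -7)
Final position: (16.034, 54.881)
Distance = 65.358; >= 1e-6 -> NOT closed

Answer: no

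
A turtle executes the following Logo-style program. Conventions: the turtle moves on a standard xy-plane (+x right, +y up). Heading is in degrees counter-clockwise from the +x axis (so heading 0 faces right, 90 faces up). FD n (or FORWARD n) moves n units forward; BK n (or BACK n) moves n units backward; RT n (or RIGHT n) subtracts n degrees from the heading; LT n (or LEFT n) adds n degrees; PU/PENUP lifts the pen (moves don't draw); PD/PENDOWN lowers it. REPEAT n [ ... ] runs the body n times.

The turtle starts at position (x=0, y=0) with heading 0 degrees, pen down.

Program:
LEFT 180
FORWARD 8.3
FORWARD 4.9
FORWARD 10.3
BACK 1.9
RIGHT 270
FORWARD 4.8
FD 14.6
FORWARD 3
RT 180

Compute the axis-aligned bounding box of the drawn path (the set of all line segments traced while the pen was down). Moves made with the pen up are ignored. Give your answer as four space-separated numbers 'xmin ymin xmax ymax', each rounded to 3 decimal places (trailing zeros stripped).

Executing turtle program step by step:
Start: pos=(0,0), heading=0, pen down
LT 180: heading 0 -> 180
FD 8.3: (0,0) -> (-8.3,0) [heading=180, draw]
FD 4.9: (-8.3,0) -> (-13.2,0) [heading=180, draw]
FD 10.3: (-13.2,0) -> (-23.5,0) [heading=180, draw]
BK 1.9: (-23.5,0) -> (-21.6,0) [heading=180, draw]
RT 270: heading 180 -> 270
FD 4.8: (-21.6,0) -> (-21.6,-4.8) [heading=270, draw]
FD 14.6: (-21.6,-4.8) -> (-21.6,-19.4) [heading=270, draw]
FD 3: (-21.6,-19.4) -> (-21.6,-22.4) [heading=270, draw]
RT 180: heading 270 -> 90
Final: pos=(-21.6,-22.4), heading=90, 7 segment(s) drawn

Segment endpoints: x in {-23.5, -21.6, -13.2, -8.3, 0}, y in {-22.4, -19.4, -4.8, 0, 0, 0, 0, 0}
xmin=-23.5, ymin=-22.4, xmax=0, ymax=0

Answer: -23.5 -22.4 0 0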